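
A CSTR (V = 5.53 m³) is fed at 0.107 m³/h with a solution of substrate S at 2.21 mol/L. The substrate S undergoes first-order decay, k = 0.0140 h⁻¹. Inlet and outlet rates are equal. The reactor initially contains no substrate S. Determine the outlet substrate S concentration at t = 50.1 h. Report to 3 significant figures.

1.04 mol/L

Species balance: V dC/dt = Q C_in − Q C − k V C.
This is linear with rate a = Q/V + k = 0.033349 h⁻¹.
C_ss = Q C_in/(Q + kV) = 1.2822 mol/L; C(t) = C_ss + (C₀ − C_ss) e^(−a t).
C(50.1) = 1.2822 + (-1.2822)·e^(−0.033349·50.1) = 1.2822 + (-1.2822)·0.18810 = 1.0410 mol/L.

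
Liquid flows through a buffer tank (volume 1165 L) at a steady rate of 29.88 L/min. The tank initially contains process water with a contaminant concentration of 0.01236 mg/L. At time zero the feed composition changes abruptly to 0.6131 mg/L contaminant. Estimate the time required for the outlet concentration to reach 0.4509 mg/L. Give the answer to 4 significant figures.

51.05 min

Mass balance on the solute (V constant): V dC/dt = Q(C_in − C), so τ = V/Q = 38.9893 min.
C(t) = C_in + (C₀ − C_in) e^(−t/τ). Set C = 0.4509 and solve for t:
e^(−t/τ) = (C − C_in)/(C₀ − C_in) = (0.4509 − 0.6131)/(0.01236 − 0.6131) = 0.270000
t = −τ ln(…) = 38.9893 × 1.30933 = 51.0499 min.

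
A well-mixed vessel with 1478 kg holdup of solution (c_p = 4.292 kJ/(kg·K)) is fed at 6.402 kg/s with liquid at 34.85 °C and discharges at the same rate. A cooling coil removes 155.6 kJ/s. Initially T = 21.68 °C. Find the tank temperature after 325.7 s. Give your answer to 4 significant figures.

M c_p dT/dt = ṁ c_p (T_in − T) − Q̇.
τ = M/ṁ = 230.865 s; T_ss = T_in − Q̇/(ṁ c_p) = 34.85 − 155.6/(6.402·4.292) = 29.1872 °C.
Integrating: T(t) = T_ss + (T₀ − T_ss) e^(−t/τ).
T(325.7) = 29.1872 + (-7.50716)·e^(−325.7/230.865) = 29.1872 + (-7.50716)·0.243953 = 27.3558 °C.

27.36 °C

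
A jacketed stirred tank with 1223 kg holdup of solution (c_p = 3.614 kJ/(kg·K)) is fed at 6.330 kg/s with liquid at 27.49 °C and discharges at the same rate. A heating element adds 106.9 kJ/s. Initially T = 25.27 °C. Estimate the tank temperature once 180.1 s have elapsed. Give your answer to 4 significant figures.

Energy balance: M c_p dT/dt = ṁ c_p (T_in − T) + 106.9.
τ = M/ṁ = 193.207 s; T_ss = T_in + Q̇/(ṁ c_p) = 27.49 + 106.9/(6.330·3.614) = 32.1629 °C.
T approaches T_ss exponentially: T(t) = T_ss + (T₀ − T_ss) e^(−t/τ).
T(180.1) = 32.1629 + (-6.89289)·e^(−180.1/193.207) = 32.1629 + (-6.89289)·0.393702 = 29.4491 °C.

29.45 °C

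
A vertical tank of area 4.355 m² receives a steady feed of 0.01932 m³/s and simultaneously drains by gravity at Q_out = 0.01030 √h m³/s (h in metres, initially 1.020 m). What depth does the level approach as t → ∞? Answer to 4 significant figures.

3.518 m

A dh/dt = Q_in − 0.01030 √h. Steady state requires inflow = outflow:
Q_in = 0.01030 √h_ss ⇒ √h_ss = 0.01932/0.01030 = 1.87573.
h_ss = 1.87573² = 3.51836 m. (Since h₀ = 1.020 m < h_ss, the level will rise toward this value.)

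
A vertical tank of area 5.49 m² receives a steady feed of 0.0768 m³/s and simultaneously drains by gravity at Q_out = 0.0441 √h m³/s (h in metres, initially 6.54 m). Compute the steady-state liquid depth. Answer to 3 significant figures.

3.03 m

A dh/dt = Q_in − 0.0441 √h. Steady state requires inflow = outflow:
Q_in = 0.0441 √h_ss ⇒ √h_ss = 0.0768/0.0441 = 1.7415.
h_ss = 1.7415² = 3.0328 m. (Since h₀ = 6.54 m > h_ss, the level will fall toward this value.)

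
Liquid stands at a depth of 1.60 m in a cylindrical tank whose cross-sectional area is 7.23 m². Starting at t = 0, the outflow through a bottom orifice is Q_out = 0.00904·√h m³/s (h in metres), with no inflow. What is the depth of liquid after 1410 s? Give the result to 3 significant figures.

0.147 m

With no inflow, A dh/dt = −0.00904 √h.
This is separable: 2 d(√h)/dt = −0.00904/A, so √h = √h₀ − (0.00904/(2A)) t.
√h = √1.60 − 0.00904·1410/(2·7.23) = 1.2649 − 0.88149 = 0.38342.
h = 0.38342² = 0.14701 m.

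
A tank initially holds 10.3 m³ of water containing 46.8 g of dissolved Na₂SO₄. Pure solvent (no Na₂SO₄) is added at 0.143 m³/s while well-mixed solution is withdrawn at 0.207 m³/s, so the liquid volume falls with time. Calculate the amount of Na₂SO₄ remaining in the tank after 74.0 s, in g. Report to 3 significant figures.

Total volume: dV/dt = Q_in − Q_out = -0.064000 m³/s, so V(t) = 10.3 − 0.064000 t and V(74.0) = 5.5640 m³.
Solute balance: dm/dt = 0 − Q_out C = −Q_out m/V(t).
Separate: dm/m = −Q_out dt/V(t) ⇒ ln(m/m₀) = −(Q_out/(Q_in−Q_out)) ln(V/V₀).
m = m₀ (V₀/V)^(Q_out/(Q_in−Q_out)) = 46.8 × (10.3/5.5640)^(-3.2344) = 6.3858 g.

6.39 g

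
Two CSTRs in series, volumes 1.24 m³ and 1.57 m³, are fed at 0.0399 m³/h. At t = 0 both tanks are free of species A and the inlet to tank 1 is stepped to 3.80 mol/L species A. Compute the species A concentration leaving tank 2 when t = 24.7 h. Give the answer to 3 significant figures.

0.599 mol/L

Species balance on tank i: dCᵢ/dt = (Cᵢ₋₁ − Cᵢ)/τᵢ with τᵢ = Vᵢ/Q.
τ₁ = 1.24/0.0399 = 31.078 h; τ₂ = 1.57/0.0399 = 39.348 h.
Tank 1: C₁ = C_in(1 − e^(−t/τ₁)). Tank 2 (τ₁ ≠ τ₂): C₂ = C_in[1 − (τ₁ e^(−t/τ₁) − τ₂ e^(−t/τ₂))/(τ₁ − τ₂)].
At t = 24.7: e^(−t/τ₁) = 0.45168, e^(−t/τ₂) = 0.53380.
C₂ = 3.80·[1 − (31.078·0.45168 − 39.348·0.53380)/(-8.2707)] = 3.80·0.15761 = 0.59890 mol/L.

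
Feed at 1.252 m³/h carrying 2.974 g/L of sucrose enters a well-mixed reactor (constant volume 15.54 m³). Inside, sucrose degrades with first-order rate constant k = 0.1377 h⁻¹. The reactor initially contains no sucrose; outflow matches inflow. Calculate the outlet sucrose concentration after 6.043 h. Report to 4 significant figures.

Species balance: V dC/dt = Q C_in − Q C − k V C.
This is linear with rate a = Q/V + k = 0.218266 h⁻¹.
C_ss = Q C_in/(Q + kV) = 1.09776 g/L; C(t) = C_ss + (C₀ − C_ss) e^(−a t).
C(6.043) = 1.09776 + (-1.09776)·e^(−0.218266·6.043) = 1.09776 + (-1.09776)·0.267407 = 0.804212 g/L.

0.8042 g/L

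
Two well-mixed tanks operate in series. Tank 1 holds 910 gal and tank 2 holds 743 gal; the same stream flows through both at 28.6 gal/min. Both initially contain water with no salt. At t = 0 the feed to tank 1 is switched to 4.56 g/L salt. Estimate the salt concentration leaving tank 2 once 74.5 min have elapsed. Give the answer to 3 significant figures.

3.32 g/L

Time constants: τᵢ = Vᵢ/Q for each well-mixed tank.
τ₁ = 910/28.6 = 31.818 min; τ₂ = 743/28.6 = 25.979 min.
Tank 1: C₁ = C_in(1 − e^(−t/τ₁)). Tank 2 (τ₁ ≠ τ₂): C₂ = C_in[1 − (τ₁ e^(−t/τ₁) − τ₂ e^(−t/τ₂))/(τ₁ − τ₂)].
At t = 74.5: e^(−t/τ₁) = 0.096190, e^(−t/τ₂) = 0.056830.
C₂ = 4.56·[1 − (31.818·0.096190 − 25.979·0.056830)/(5.8392)] = 4.56·0.72869 = 3.3228 g/L.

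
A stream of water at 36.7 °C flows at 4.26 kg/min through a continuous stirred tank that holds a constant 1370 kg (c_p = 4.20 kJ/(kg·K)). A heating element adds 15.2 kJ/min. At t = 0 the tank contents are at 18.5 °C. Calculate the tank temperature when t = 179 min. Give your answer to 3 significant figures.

26.6 °C

M c_p dT/dt = ṁ c_p (T_in − T) + Q̇.
τ = M/ṁ = 321.60 min; T_ss = T_in + Q̇/(ṁ c_p) = 36.7 + 15.2/(4.26·4.20) = 37.550 °C.
T approaches T_ss exponentially: T(t) = T_ss + (T₀ − T_ss) e^(−t/τ).
T(179) = 37.550 + (-19.050)·e^(−179/321.60) = 37.550 + (-19.050)·0.57316 = 26.631 °C.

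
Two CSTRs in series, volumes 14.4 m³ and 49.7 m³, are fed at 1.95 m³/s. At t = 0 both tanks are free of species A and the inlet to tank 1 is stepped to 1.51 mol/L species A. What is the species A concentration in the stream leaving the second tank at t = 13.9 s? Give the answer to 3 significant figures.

0.372 mol/L

Species balance on tank i: dCᵢ/dt = (Cᵢ₋₁ − Cᵢ)/τᵢ with τᵢ = Vᵢ/Q.
τ₁ = 14.4/1.95 = 7.3846 s; τ₂ = 49.7/1.95 = 25.487 s.
Solving the cascade with C₁(0)=C₂(0)=0 gives C₂(t) = C_in[1 − (τ₁ e^(−t/τ₁) − τ₂ e^(−t/τ₂))/(τ₁ − τ₂)].
At t = 13.9: e^(−t/τ₁) = 0.15224, e^(−t/τ₂) = 0.57963.
C₂ = 1.51·[1 − (7.3846·0.15224 − 25.487·0.57963)/(-18.103)] = 1.51·0.24603 = 0.37151 mol/L.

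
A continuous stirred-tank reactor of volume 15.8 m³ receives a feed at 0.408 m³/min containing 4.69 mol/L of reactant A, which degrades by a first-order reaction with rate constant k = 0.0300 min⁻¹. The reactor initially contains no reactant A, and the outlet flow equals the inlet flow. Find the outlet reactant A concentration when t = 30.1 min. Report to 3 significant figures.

Species balance: V dC/dt = Q C_in − Q C − k V C.
This is linear with rate a = Q/V + k = 0.055823 min⁻¹.
C_ss = Q C_in/(Q + kV) = 2.1695 mol/L; C(t) = C_ss + (C₀ − C_ss) e^(−a t).
C(30.1) = 2.1695 + (-2.1695)·e^(−0.055823·30.1) = 2.1695 + (-2.1695)·0.18632 = 1.7653 mol/L.

1.77 mol/L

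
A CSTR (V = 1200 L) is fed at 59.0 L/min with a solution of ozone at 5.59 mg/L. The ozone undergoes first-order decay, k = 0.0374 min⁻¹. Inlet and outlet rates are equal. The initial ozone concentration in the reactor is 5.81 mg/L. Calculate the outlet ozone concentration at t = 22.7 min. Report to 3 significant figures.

Species balance: V dC/dt = Q C_in − Q C − k V C.
This is linear with rate a = Q/V + k = 0.086567 min⁻¹.
C_ss = Q C_in/(Q + kV) = 3.1749 mg/L; C(t) = C_ss + (C₀ − C_ss) e^(−a t).
C(22.7) = 3.1749 + (2.6351)·e^(−0.086567·22.7) = 3.1749 + (2.6351)·0.14015 = 3.5442 mg/L.

3.54 mg/L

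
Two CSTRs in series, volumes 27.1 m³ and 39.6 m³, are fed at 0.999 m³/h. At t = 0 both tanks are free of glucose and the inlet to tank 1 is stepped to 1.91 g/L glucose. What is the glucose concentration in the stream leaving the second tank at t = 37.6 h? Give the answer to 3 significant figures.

0.602 g/L

Species balance on tank i: dCᵢ/dt = (Cᵢ₋₁ − Cᵢ)/τᵢ with τᵢ = Vᵢ/Q.
τ₁ = 27.1/0.999 = 27.127 h; τ₂ = 39.6/0.999 = 39.640 h.
Solving the cascade with C₁(0)=C₂(0)=0 gives C₂(t) = C_in[1 − (τ₁ e^(−t/τ₁) − τ₂ e^(−t/τ₂))/(τ₁ − τ₂)].
At t = 37.6: e^(−t/τ₁) = 0.25006, e^(−t/τ₂) = 0.38730.
C₂ = 1.91·[1 − (27.127·0.25006 − 39.640·0.38730)/(-12.513)] = 1.91·0.31514 = 0.60193 g/L.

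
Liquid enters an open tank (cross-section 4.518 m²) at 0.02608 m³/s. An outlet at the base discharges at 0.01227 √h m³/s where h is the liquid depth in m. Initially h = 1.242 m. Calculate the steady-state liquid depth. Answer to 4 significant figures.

Mass balance (ρ constant): A dh/dt = Q_in − 0.01227 √h. At steady state dh/dt = 0:
Q_in = 0.01227 √h_ss ⇒ √h_ss = 0.02608/0.01227 = 2.12551.
h_ss = 2.12551² = 4.51779 m. (Since h₀ = 1.242 m < h_ss, the level will rise toward this value.)

4.518 m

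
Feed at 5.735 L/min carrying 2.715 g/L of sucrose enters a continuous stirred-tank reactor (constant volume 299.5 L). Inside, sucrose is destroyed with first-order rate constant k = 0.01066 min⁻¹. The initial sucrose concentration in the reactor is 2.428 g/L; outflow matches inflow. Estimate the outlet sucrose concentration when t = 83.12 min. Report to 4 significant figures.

Accumulation = in − out − consumed: V dC/dt = Q C_in − Q C − k V C.
This is linear with rate a = Q/V + k = 0.0298086 min⁻¹.
C_ss = Q C_in/(Q + kV) = 1.74407 g/L; C(t) = C_ss + (C₀ − C_ss) e^(−a t).
C(83.12) = 1.74407 + (0.683925)·e^(−0.0298086·83.12) = 1.74407 + (0.683925)·0.0839370 = 1.80148 g/L.

1.801 g/L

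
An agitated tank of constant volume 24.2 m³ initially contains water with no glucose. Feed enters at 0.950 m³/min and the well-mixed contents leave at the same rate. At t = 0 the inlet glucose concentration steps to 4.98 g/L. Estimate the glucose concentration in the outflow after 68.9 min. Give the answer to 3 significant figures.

Transient balance on the dissolved component: V dC/dt = Q(C_in − C).
Time constant τ = V/Q = 24.2/0.950 = 25.474 min.
C approaches C_in exponentially: C(t) = C_in + (C₀ − C_in) e^(−t/τ).
C(68.9) = 4.98 + (0 − 4.98)·e^(−68.9/25.474) = 4.98 + (-4.9800)·0.066887 = 4.6469 g/L.

4.65 g/L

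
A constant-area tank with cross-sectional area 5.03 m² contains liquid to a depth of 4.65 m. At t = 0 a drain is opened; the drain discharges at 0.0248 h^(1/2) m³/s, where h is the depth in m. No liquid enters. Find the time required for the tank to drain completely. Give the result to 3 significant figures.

875 s

A dh/dt = −Q_out = −0.0248 √h.
This is separable: 2 d(√h)/dt = −0.0248/A, so √h = √h₀ − (0.0248/(2A)) t.
Set h = 0: 2√h₀ = (0.0248/A) t_empty ⇒ t_empty = 2A√h₀/0.0248.
t_empty = 2·5.03·√4.65/0.0248 = 10.060·2.1564/0.0248 = 874.73 s.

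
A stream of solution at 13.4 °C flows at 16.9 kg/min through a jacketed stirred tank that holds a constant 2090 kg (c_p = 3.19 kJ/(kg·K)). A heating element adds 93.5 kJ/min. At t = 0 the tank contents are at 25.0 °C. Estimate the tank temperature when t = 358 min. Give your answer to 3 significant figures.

First-law balance (no shaft work): M c_p dT/dt = ṁ c_p (T_in − T) + 93.5.
Rearrange: dT/dt = (T_ss − T)/τ with τ = M/ṁ = 123.67 min and T_ss = T_in + Q̇/(ṁ c_p) = 15.134 °C.
Solution: T(t) = T_ss + (T₀ − T_ss) e^(−t/τ).
T(358) = 15.134 + (9.8657)·e^(−358/123.67) = 15.134 + (9.8657)·0.055308 = 15.680 °C.

15.7 °C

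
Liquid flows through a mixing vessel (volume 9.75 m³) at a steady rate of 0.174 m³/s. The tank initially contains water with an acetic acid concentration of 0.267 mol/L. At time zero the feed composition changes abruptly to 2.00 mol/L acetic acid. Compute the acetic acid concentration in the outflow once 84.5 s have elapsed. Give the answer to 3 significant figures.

1.62 mol/L

Unsteady species balance (constant V, well mixed): V dC/dt = Q(C_in − C).
Time constant τ = V/Q = 9.75/0.174 = 56.034 s.
This is linear first-order; C(t) = C_in + (C₀ − C_in) e^(−t/τ).
C(84.5) = 2.00 + (0.267 − 2.00)·e^(−84.5/56.034) = 2.00 + (-1.7330)·0.22135 = 1.6164 mol/L.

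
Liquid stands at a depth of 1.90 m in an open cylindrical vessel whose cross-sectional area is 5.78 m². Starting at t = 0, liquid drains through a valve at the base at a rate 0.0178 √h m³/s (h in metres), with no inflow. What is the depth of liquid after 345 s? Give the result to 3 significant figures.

0.718 m

With no inflow, A dh/dt = −0.0178 √h.
∫ h^(−1/2) dh = −(0.0178/A) ∫ dt, giving 2√h = 2√h₀ − (0.0178/A) t.
√h = √1.90 − 0.0178·345/(2·5.78) = 1.3784 − 0.53123 = 0.84718.
h = 0.84718² = 0.71771 m.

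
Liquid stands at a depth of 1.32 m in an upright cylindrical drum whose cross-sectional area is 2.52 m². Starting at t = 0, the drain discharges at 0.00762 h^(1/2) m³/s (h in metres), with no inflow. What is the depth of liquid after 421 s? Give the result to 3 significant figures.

Accumulation of liquid (constant cross-section A): A dh/dt = −0.00762 √h.
Separate and integrate: 2(√h − √h₀) = −(0.00762/A) t.
√h = √1.32 − 0.00762·421/(2·2.52) = 1.1489 − 0.63651 = 0.51240.
h = 0.51240² = 0.26255 m.

0.263 m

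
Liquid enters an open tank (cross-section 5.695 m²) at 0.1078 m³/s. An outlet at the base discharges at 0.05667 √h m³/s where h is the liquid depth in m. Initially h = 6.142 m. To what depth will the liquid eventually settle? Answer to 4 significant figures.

Mass balance (ρ constant): A dh/dt = Q_in − 0.05667 √h. At steady state dh/dt = 0:
Q_in = 0.05667 √h_ss ⇒ √h_ss = 0.1078/0.05667 = 1.90224.
h_ss = 1.90224² = 3.61852 m. (Since h₀ = 6.142 m > h_ss, the level will fall toward this value.)

3.619 m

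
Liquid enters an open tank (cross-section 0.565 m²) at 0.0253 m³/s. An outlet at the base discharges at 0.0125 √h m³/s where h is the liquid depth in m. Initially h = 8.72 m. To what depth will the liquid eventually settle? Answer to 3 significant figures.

4.10 m

Level balance: A dh/dt = 0.0253 − 0.0125 √h. Setting dh/dt = 0:
Q_in = 0.0125 √h_ss ⇒ √h_ss = 0.0253/0.0125 = 2.0240.
h_ss = 2.0240² = 4.0966 m. (Since h₀ = 8.72 m > h_ss, the level will fall toward this value.)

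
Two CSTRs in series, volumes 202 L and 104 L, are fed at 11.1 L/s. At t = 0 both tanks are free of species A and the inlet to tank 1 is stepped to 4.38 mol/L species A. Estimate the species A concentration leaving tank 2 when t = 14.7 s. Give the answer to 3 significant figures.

1.32 mol/L

Time constants: τᵢ = Vᵢ/Q for each well-mixed tank.
τ₁ = 202/11.1 = 18.198 s; τ₂ = 104/11.1 = 9.3694 s.
Tank 1: C₁ = C_in(1 − e^(−t/τ₁)). Tank 2 (τ₁ ≠ τ₂): C₂ = C_in[1 − (τ₁ e^(−t/τ₁) − τ₂ e^(−t/τ₂))/(τ₁ − τ₂)].
At t = 14.7: e^(−t/τ₁) = 0.44585, e^(−t/τ₂) = 0.20827.
C₂ = 4.38·[1 − (18.198·0.44585 − 9.3694·0.20827)/(8.8288)] = 4.38·0.30202 = 1.3228 mol/L.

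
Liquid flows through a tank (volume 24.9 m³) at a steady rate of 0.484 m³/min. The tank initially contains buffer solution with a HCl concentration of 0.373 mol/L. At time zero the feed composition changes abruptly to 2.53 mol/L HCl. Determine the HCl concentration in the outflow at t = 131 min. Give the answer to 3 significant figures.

Accumulation = in − out for the solute gives V dC/dt = Q(C_in − C).
So dC/dt = (C_in − C)/τ with τ = V/Q = 24.9/0.484 = 51.446 min.
Solution: C(t) = C_in + (C₀ − C_in) e^(−t/τ).
C(131) = 2.53 + (0.373 − 2.53)·e^(−131/51.446) = 2.53 + (-2.1570)·0.078368 = 2.3610 mol/L.

2.36 mol/L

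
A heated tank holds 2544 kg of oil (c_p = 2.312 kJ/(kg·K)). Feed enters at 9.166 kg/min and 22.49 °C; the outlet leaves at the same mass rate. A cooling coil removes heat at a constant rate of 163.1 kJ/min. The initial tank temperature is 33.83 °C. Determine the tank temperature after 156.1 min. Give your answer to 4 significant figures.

25.64 °C

Unsteady energy balance on the tank contents: M c_p dT/dt = ṁ c_p (T_in − T) − 163.1.
τ = M/ṁ = 277.547 min; T_ss = T_in − Q̇/(ṁ c_p) = 22.49 − 163.1/(9.166·2.312) = 14.7936 °C.
This is linear first-order; T(t) = T_ss + (T₀ − T_ss) e^(−t/τ).
T(156.1) = 14.7936 + (19.0364)·e^(−156.1/277.547) = 14.7936 + (19.0364)·0.569825 = 25.6410 °C.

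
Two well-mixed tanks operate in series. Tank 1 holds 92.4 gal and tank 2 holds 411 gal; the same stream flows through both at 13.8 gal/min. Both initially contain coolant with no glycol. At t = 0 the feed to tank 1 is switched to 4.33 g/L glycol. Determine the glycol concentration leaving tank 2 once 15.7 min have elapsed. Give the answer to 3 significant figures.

Species balance on tank i: dCᵢ/dt = (Cᵢ₋₁ − Cᵢ)/τᵢ with τᵢ = Vᵢ/Q.
τ₁ = 92.4/13.8 = 6.6957 min; τ₂ = 411/13.8 = 29.783 min.
Solving the cascade with C₁(0)=C₂(0)=0 gives C₂(t) = C_in[1 − (τ₁ e^(−t/τ₁) − τ₂ e^(−t/τ₂))/(τ₁ − τ₂)].
At t = 15.7: e^(−t/τ₁) = 0.095866, e^(−t/τ₂) = 0.59028.
C₂ = 4.33·[1 − (6.6957·0.095866 − 29.783·0.59028)/(-23.087)] = 4.33·0.26633 = 1.1532 g/L.

1.15 g/L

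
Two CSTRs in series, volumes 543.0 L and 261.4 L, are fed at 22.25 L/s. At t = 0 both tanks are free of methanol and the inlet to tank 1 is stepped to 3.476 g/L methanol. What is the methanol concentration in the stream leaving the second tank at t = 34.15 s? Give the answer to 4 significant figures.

Species balance on tank i: dCᵢ/dt = (Cᵢ₋₁ − Cᵢ)/τᵢ with τᵢ = Vᵢ/Q.
τ₁ = 543.0/22.25 = 24.4045 s; τ₂ = 261.4/22.25 = 11.7483 s.
Tank 1: C₁ = C_in(1 − e^(−t/τ₁)). Tank 2 (τ₁ ≠ τ₂): C₂ = C_in[1 − (τ₁ e^(−t/τ₁) − τ₂ e^(−t/τ₂))/(τ₁ − τ₂)].
At t = 34.15: e^(−t/τ₁) = 0.246762, e^(−t/τ₂) = 0.0546503.
C₂ = 3.476·[1 − (24.4045·0.246762 − 11.7483·0.0546503)/(12.6562)] = 3.476·0.574908 = 1.99838 g/L.

1.998 g/L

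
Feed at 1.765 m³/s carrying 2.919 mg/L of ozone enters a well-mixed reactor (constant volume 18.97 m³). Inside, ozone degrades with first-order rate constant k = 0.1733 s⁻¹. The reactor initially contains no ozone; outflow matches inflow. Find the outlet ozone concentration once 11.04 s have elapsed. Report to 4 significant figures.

V dC/dt = Q(C_in − C) − k V C.
This is linear with rate a = Q/V + k = 0.266342 s⁻¹.
C_ss = Q C_in/(Q + kV) = 1.01970 mg/L; C(t) = C_ss + (C₀ − C_ss) e^(−a t).
C(11.04) = 1.01970 + (-1.01970)·e^(−0.266342·11.04) = 1.01970 + (-1.01970)·0.0528440 = 0.965815 mg/L.

0.9658 mg/L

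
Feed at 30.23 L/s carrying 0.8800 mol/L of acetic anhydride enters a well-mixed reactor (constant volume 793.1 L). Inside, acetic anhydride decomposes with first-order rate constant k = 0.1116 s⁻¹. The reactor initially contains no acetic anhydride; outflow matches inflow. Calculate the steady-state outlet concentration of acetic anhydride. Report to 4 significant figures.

0.2240 mol/L

Species balance: V dC/dt = Q C_in − Q C − k V C.
Steady state (dC/dt = 0): C_ss = Q C_in/(Q + kV) = C_in/(1 + kV/Q).
C_ss = 30.23·0.8800/(30.23 + 0.1116·793.1) = 26.6024/118.740 = 0.224039 mol/L.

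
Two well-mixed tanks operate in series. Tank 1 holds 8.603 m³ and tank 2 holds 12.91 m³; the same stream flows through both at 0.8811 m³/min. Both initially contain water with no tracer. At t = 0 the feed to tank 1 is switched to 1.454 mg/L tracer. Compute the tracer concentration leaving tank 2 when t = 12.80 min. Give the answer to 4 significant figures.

Each tank obeys Vᵢ dCᵢ/dt = Q(Cᵢ₋₁ − Cᵢ), so τᵢ = Vᵢ/Q.
τ₁ = 8.603/0.8811 = 9.76393 min; τ₂ = 12.91/0.8811 = 14.6521 min.
Solving the cascade with C₁(0)=C₂(0)=0 gives C₂(t) = C_in[1 − (τ₁ e^(−t/τ₁) − τ₂ e^(−t/τ₂))/(τ₁ − τ₂)].
At t = 12.80: e^(−t/τ₁) = 0.269565, e^(−t/τ₂) = 0.417449.
C₂ = 1.454·[1 − (9.76393·0.269565 − 14.6521·0.417449)/(-4.88821)] = 1.454·0.287159 = 0.417530 mg/L.

0.4175 mg/L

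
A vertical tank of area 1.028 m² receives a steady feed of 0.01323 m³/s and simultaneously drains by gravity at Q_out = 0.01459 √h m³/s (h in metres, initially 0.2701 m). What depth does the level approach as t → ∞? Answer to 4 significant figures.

0.8223 m

Level balance: A dh/dt = 0.01323 − 0.01459 √h. Setting dh/dt = 0:
Q_in = 0.01459 √h_ss ⇒ √h_ss = 0.01323/0.01459 = 0.906785.
h_ss = 0.906785² = 0.822260 m. (Since h₀ = 0.2701 m < h_ss, the level will rise toward this value.)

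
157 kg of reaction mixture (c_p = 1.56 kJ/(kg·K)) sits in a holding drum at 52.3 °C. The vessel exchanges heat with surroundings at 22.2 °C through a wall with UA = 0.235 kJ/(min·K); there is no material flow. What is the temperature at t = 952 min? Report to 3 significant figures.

M c_p dT/dt = −UA(T − T_amb).
dT/dt = (T_ss − T)/τ with T_ss = T_amb = 22.200 °C, τ = M c_p/UA = 157·1.56/0.235 = 1042.2 min.
Integrating: T(t) = T_ss + (T₀ − T_ss) e^(−t/τ).
T(952) = 22.200 + (30.100)·0.40114 = 34.274 °C.

34.3 °C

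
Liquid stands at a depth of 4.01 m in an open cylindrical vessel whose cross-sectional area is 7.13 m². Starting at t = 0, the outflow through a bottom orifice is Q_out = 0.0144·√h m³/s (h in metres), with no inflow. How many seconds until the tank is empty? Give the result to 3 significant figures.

1980 s

With no inflow, A dh/dt = −0.0144 √h.
∫ h^(−1/2) dh = −(0.0144/A) ∫ dt, giving 2√h = 2√h₀ − (0.0144/A) t.
Tank is empty when √h = 0: t_empty = 2A√h₀/0.0144.
t_empty = 2·7.13·√4.01/0.0144 = 14.260·2.0025/0.0144 = 1983.0 s.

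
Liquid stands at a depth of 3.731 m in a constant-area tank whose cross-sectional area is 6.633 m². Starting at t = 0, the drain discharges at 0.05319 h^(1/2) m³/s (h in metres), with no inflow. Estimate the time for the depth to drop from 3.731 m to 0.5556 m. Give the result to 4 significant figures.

Accumulation of liquid (constant cross-section A): A dh/dt = −0.05319 √h.
∫ h^(−1/2) dh = −(0.05319/A) ∫ dt, giving 2√h = 2√h₀ − (0.05319/A) t.
t = 2A(√h₀ − √h)/0.05319 = 2·6.633·(√3.731 − √0.5556)/0.05319
  = 13.2660 × (1.93158 − 0.745386) / 0.05319 = 295.846 s.

295.8 s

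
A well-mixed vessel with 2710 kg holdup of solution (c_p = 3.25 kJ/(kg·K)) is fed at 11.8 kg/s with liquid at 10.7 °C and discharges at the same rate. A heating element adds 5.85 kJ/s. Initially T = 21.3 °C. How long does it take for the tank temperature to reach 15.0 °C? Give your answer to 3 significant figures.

Energy balance: M c_p dT/dt = ṁ c_p (T_in − T) + 5.85.
τ = M/ṁ = 229.66 s; T_ss = T_in + Q̇/(ṁ c_p) = 10.853 °C.
T(t) = T_ss + (T₀ − T_ss) e^(−t/τ). Set T = 15.0:
e^(−t/τ) = (15.0 − 10.853)/(21.3 − 10.853) = 0.39698
t = −229.66 · ln(0.39698) = 212.18 s.

212 s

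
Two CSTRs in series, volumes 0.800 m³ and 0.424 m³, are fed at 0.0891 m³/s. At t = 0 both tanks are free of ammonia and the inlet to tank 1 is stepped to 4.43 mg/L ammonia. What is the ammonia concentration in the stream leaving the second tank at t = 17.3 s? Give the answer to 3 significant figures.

Time constants: τᵢ = Vᵢ/Q for each well-mixed tank.
τ₁ = 0.800/0.0891 = 8.9787 s; τ₂ = 0.424/0.0891 = 4.7587 s.
Solving the cascade with C₁(0)=C₂(0)=0 gives C₂(t) = C_in[1 − (τ₁ e^(−t/τ₁) − τ₂ e^(−t/τ₂))/(τ₁ − τ₂)].
At t = 17.3: e^(−t/τ₁) = 0.14562, e^(−t/τ₂) = 0.026372.
C₂ = 4.43·[1 − (8.9787·0.14562 − 4.7587·0.026372)/(4.2200)] = 4.43·0.71992 = 3.1892 mg/L.

3.19 mg/L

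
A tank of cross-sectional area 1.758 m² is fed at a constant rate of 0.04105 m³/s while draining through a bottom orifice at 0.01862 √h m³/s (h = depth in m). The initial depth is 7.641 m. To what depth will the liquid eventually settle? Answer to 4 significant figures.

4.860 m

A dh/dt = Q_in − 0.01862 √h. Steady state requires inflow = outflow:
Q_in = 0.01862 √h_ss ⇒ √h_ss = 0.04105/0.01862 = 2.20462.
h_ss = 2.20462² = 4.86034 m. (Since h₀ = 7.641 m > h_ss, the level will fall toward this value.)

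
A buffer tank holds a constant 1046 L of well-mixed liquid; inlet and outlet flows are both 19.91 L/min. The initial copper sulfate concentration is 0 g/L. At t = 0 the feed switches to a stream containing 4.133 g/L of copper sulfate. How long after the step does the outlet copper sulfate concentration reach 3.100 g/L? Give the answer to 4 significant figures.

Species balance on the tank: V dC/dt = Q(C_in − C), so τ = V/Q = 52.5364 min.
C(t) = C_in + (C₀ − C_in) e^(−t/τ). Set C = 3.100 and solve for t:
e^(−t/τ) = (C − C_in)/(C₀ − C_in) = (3.100 − 4.133)/(0 − 4.133) = 0.249940
t = −τ ln(…) = 52.5364 × 1.38654 = 72.8436 min.

72.84 min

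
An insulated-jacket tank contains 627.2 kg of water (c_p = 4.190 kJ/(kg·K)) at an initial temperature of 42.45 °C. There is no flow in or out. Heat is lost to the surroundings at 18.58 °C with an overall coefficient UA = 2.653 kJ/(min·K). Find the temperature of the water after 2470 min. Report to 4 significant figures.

Unsteady energy balance on the tank contents: M c_p dT/dt = −UA(T − T_amb).
dT/dt = (T_ss − T)/τ with T_ss = T_amb = 18.5800 °C, τ = M c_p/UA = 627.2·4.190/2.653 = 990.565 min.
Integrating: T(t) = T_ss + (T₀ − T_ss) e^(−t/τ).
T(2470) = 18.5800 + (23.8700)·0.0826180 = 20.5521 °C.

20.55 °C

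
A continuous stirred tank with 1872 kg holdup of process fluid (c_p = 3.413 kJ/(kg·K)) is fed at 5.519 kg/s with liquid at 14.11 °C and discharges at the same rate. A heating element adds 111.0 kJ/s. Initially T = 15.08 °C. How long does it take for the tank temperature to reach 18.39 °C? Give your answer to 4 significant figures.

M c_p dT/dt = ṁ c_p (T_in − T) + Q̇.
τ = M/ṁ = 339.192 s; T_ss = T_in + Q̇/(ṁ c_p) = 20.0029 °C.
T(t) = T_ss + (T₀ − T_ss) e^(−t/τ). Set T = 18.39:
e^(−t/τ) = (18.39 − 20.0029)/(15.08 − 20.0029) = 0.327627
t = −339.192 · ln(0.327627) = 378.497 s.

378.5 s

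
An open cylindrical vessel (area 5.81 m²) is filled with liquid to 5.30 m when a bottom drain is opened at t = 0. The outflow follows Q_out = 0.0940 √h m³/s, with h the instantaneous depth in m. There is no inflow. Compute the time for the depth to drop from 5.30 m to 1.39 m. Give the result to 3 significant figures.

A dh/dt = −Q_out = −0.0940 √h.
Separate and integrate: 2(√h − √h₀) = −(0.0940/A) t.
t = 2A(√h₀ − √h)/0.0940 = 2·5.81·(√5.30 − √1.39)/0.0940
  = 11.620 × (2.3022 − 1.1790) / 0.0940 = 138.85 s.

139 s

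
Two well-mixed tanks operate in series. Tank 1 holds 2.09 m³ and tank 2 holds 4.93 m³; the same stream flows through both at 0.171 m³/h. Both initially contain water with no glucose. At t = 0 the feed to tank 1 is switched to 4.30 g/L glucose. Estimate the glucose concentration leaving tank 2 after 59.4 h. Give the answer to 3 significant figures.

Time constants: τᵢ = Vᵢ/Q for each well-mixed tank.
τ₁ = 2.09/0.171 = 12.222 h; τ₂ = 4.93/0.171 = 28.830 h.
Tank 1: C₁ = C_in(1 − e^(−t/τ₁)). Tank 2 (τ₁ ≠ τ₂): C₂ = C_in[1 − (τ₁ e^(−t/τ₁) − τ₂ e^(−t/τ₂))/(τ₁ − τ₂)].
At t = 59.4: e^(−t/τ₁) = 0.0077505, e^(−t/τ₂) = 0.12741.
C₂ = 4.30·[1 − (12.222·0.0077505 − 28.830·0.12741)/(-16.608)] = 4.30·0.78453 = 3.3735 g/L.

3.37 g/L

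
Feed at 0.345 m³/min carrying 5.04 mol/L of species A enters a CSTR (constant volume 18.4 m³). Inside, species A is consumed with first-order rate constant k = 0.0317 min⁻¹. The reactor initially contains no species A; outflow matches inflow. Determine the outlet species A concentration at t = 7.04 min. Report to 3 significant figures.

V dC/dt = Q(C_in − C) − k V C.
This is linear with rate a = Q/V + k = 0.050450 min⁻¹.
C_ss = Q C_in/(Q + kV) = 1.8731 mol/L; C(t) = C_ss + (C₀ − C_ss) e^(−a t).
C(7.04) = 1.8731 + (-1.8731)·e^(−0.050450·7.04) = 1.8731 + (-1.8731)·0.70106 = 0.55997 mol/L.

0.560 mol/L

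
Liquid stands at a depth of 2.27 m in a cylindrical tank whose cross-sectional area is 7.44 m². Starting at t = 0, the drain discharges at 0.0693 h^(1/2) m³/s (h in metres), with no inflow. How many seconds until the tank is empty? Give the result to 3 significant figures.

A dh/dt = −Q_out = −0.0693 √h.
∫ h^(−1/2) dh = −(0.0693/A) ∫ dt, giving 2√h = 2√h₀ − (0.0693/A) t.
Tank is empty when √h = 0: t_empty = 2A√h₀/0.0693.
t_empty = 2·7.44·√2.27/0.0693 = 14.880·1.5067/0.0693 = 323.51 s.

324 s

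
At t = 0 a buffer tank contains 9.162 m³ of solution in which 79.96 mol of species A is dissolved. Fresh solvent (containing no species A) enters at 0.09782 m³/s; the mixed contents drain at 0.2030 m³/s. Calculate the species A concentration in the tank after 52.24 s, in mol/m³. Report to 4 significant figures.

Total volume: dV/dt = Q_in − Q_out = -0.105180 m³/s, so V(t) = 9.162 − 0.105180 t and V(52.24) = 3.66740 m³.
Species balance (pure solvent in): dm/dt = −Q_out · m/V(t).
Separate: dm/m = −Q_out dt/V(t) ⇒ ln(m/m₀) = −(Q_out/(Q_in−Q_out)) ln(V/V₀).
m = m₀ (V₀/V)^(Q_out/(Q_in−Q_out)) = 79.96 × (9.162/3.66740)^(-1.93002) = 13.6594 mol.
C = m/V = 13.6594/3.66740 = 3.72456 mol/m³.

3.725 mol/m³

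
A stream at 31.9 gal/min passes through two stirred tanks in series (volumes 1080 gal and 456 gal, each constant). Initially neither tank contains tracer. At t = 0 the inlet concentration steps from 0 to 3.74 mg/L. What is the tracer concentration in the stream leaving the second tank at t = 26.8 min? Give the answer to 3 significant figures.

1.23 mg/L

Species balance on tank i: dCᵢ/dt = (Cᵢ₋₁ − Cᵢ)/τᵢ with τᵢ = Vᵢ/Q.
τ₁ = 1080/31.9 = 33.856 min; τ₂ = 456/31.9 = 14.295 min.
Solving the cascade with C₁(0)=C₂(0)=0 gives C₂(t) = C_in[1 − (τ₁ e^(−t/τ₁) − τ₂ e^(−t/τ₂))/(τ₁ − τ₂)].
At t = 26.8: e^(−t/τ₁) = 0.45312, e^(−t/τ₂) = 0.15338.
C₂ = 3.74·[1 − (33.856·0.45312 − 14.295·0.15338)/(19.561)] = 3.74·0.32784 = 1.2261 mg/L.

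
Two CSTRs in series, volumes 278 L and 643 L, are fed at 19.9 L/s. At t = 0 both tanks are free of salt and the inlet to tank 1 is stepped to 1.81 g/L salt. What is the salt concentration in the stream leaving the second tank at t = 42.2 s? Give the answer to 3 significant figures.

1.01 g/L

Time constants: τᵢ = Vᵢ/Q for each well-mixed tank.
τ₁ = 278/19.9 = 13.970 s; τ₂ = 643/19.9 = 32.312 s.
Solving the cascade with C₁(0)=C₂(0)=0 gives C₂(t) = C_in[1 − (τ₁ e^(−t/τ₁) − τ₂ e^(−t/τ₂))/(τ₁ − τ₂)].
At t = 42.2: e^(−t/τ₁) = 0.048763, e^(−t/τ₂) = 0.27089.
C₂ = 1.81·[1 − (13.970·0.048763 − 32.312·0.27089)/(-18.342)] = 1.81·0.55992 = 1.0135 g/L.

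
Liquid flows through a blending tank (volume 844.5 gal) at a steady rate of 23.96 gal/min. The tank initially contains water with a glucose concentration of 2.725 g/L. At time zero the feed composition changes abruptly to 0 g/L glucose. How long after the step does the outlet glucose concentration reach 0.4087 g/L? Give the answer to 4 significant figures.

Species balance: V dC/dt = Q(C_in − C) ⇒ τ = V/Q = 35.2462 min.
C(t) = C_in + (C₀ − C_in) e^(−t/τ). Set C = 0.4087 and solve for t:
e^(−t/τ) = (C − C_in)/(C₀ − C_in) = (0.4087 − 0)/(2.725 − 0) = 0.149982
t = −τ ln(…) = 35.2462 × 1.89724 = 66.8707 min.

66.87 min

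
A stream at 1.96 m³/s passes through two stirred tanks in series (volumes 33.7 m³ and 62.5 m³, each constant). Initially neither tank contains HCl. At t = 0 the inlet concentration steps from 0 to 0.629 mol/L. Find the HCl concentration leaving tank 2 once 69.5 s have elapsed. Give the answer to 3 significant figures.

Time constants: τᵢ = Vᵢ/Q for each well-mixed tank.
τ₁ = 33.7/1.96 = 17.194 s; τ₂ = 62.5/1.96 = 31.888 s.
Tank 1: C₁ = C_in(1 − e^(−t/τ₁)). Tank 2 (τ₁ ≠ τ₂): C₂ = C_in[1 − (τ₁ e^(−t/τ₁) − τ₂ e^(−t/τ₂))/(τ₁ − τ₂)].
At t = 69.5: e^(−t/τ₁) = 0.017560, e^(−t/τ₂) = 0.11310.
C₂ = 0.629·[1 − (17.194·0.017560 − 31.888·0.11310)/(-14.694)] = 0.629·0.77511 = 0.48755 mol/L.

0.488 mol/L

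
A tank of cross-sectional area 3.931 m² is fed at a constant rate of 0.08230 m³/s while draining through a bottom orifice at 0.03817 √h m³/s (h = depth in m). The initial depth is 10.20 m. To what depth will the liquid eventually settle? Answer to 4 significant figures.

4.649 m

A dh/dt = Q_in − 0.03817 √h. Steady state requires inflow = outflow:
Q_in = 0.03817 √h_ss ⇒ √h_ss = 0.08230/0.03817 = 2.15614.
h_ss = 2.15614² = 4.64896 m. (Since h₀ = 10.20 m > h_ss, the level will fall toward this value.)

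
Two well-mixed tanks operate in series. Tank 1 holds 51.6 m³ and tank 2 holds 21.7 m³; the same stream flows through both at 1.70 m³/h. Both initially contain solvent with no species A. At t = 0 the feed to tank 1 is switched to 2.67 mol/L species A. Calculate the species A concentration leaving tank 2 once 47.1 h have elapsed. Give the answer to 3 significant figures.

1.74 mol/L

Each tank obeys Vᵢ dCᵢ/dt = Q(Cᵢ₋₁ − Cᵢ), so τᵢ = Vᵢ/Q.
τ₁ = 51.6/1.70 = 30.353 h; τ₂ = 21.7/1.70 = 12.765 h.
Tank 1: C₁ = C_in(1 − e^(−t/τ₁)). Tank 2 (τ₁ ≠ τ₂): C₂ = C_in[1 − (τ₁ e^(−t/τ₁) − τ₂ e^(−t/τ₂))/(τ₁ − τ₂)].
At t = 47.1: e^(−t/τ₁) = 0.21188, e^(−t/τ₂) = 0.024975.
C₂ = 2.67·[1 − (30.353·0.21188 − 12.765·0.024975)/(17.588)] = 2.67·0.65248 = 1.7421 mol/L.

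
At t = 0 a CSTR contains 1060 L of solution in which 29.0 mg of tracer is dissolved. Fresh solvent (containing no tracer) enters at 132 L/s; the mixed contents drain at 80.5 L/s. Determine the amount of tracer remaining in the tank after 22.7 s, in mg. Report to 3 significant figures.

9.07 mg

Total volume: dV/dt = Q_in − Q_out = 51.500 L/s, so V(t) = 1060 + 51.500 t and V(22.7) = 2229.1 L.
Solute balance: dm/dt = 0 − Q_out C = −Q_out m/V(t).
dm/m = −Q_out dt/(V₀ + 51.500 t); integrating gives ln(m/m₀) = −(Q_out/(Q_in−Q_out)) ln(V/V₀).
m = m₀ (V₀/V)^(Q_out/(Q_in−Q_out)) = 29.0 × (1060/2229.1)^(1.5631) = 9.0741 mg.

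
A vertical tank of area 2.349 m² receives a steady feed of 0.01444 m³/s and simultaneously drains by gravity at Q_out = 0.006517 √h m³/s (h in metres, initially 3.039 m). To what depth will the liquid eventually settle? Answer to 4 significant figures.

Level balance: A dh/dt = 0.01444 − 0.006517 √h. Setting dh/dt = 0:
Q_in = 0.006517 √h_ss ⇒ √h_ss = 0.01444/0.006517 = 2.21574.
h_ss = 2.21574² = 4.90952 m. (Since h₀ = 3.039 m < h_ss, the level will rise toward this value.)

4.910 m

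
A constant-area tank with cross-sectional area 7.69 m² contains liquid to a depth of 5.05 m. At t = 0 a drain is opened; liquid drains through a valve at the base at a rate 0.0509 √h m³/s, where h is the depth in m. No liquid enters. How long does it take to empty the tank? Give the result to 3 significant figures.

Accumulation of liquid (constant cross-section A): A dh/dt = −0.0509 √h.
Separate and integrate: 2(√h − √h₀) = −(0.0509/A) t.
Tank is empty when √h = 0: t_empty = 2A√h₀/0.0509.
t_empty = 2·7.69·√5.05/0.0509 = 15.380·2.2472/0.0509 = 679.02 s.

679 s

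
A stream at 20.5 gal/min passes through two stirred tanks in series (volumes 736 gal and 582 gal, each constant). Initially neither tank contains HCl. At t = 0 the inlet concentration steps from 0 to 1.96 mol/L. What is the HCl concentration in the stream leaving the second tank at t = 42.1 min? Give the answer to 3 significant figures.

Time constants: τᵢ = Vᵢ/Q for each well-mixed tank.
τ₁ = 736/20.5 = 35.902 min; τ₂ = 582/20.5 = 28.390 min.
Solving the cascade with C₁(0)=C₂(0)=0 gives C₂(t) = C_in[1 − (τ₁ e^(−t/τ₁) − τ₂ e^(−t/τ₂))/(τ₁ − τ₂)].
At t = 42.1: e^(−t/τ₁) = 0.30955, e^(−t/τ₂) = 0.22698.
C₂ = 1.96·[1 − (35.902·0.30955 − 28.390·0.22698)/(7.5122)] = 1.96·0.37837 = 0.74161 mol/L.

0.742 mol/L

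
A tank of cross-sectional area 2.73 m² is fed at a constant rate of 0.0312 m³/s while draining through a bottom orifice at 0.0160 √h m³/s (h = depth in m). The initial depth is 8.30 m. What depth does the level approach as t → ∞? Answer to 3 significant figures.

3.80 m

A dh/dt = Q_in − 0.0160 √h. Steady state requires inflow = outflow:
Q_in = 0.0160 √h_ss ⇒ √h_ss = 0.0312/0.0160 = 1.9500.
h_ss = 1.9500² = 3.8025 m. (Since h₀ = 8.30 m > h_ss, the level will fall toward this value.)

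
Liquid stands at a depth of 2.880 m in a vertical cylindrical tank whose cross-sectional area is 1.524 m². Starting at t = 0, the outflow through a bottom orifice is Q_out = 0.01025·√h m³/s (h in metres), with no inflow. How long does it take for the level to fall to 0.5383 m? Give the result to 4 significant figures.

286.5 s

A dh/dt = −Q_out = −0.01025 √h.
This is separable: 2 d(√h)/dt = −0.01025/A, so √h = √h₀ − (0.01025/(2A)) t.
t = 2A(√h₀ − √h)/0.01025 = 2·1.524·(√2.880 − √0.5383)/0.01025
  = 3.04800 × (1.69706 − 0.733689) / 0.01025 = 286.472 s.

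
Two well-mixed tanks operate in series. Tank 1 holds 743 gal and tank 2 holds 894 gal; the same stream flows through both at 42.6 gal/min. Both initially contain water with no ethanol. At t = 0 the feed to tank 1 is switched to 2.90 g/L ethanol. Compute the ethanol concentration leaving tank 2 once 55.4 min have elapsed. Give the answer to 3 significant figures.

2.27 g/L

Time constants: τᵢ = Vᵢ/Q for each well-mixed tank.
τ₁ = 743/42.6 = 17.441 min; τ₂ = 894/42.6 = 20.986 min.
Solving the cascade with C₁(0)=C₂(0)=0 gives C₂(t) = C_in[1 − (τ₁ e^(−t/τ₁) − τ₂ e^(−t/τ₂))/(τ₁ − τ₂)].
At t = 55.4: e^(−t/τ₁) = 0.041737, e^(−t/τ₂) = 0.071371.
C₂ = 2.90·[1 − (17.441·0.041737 − 20.986·0.071371)/(-3.5446)] = 2.90·0.78282 = 2.2702 g/L.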